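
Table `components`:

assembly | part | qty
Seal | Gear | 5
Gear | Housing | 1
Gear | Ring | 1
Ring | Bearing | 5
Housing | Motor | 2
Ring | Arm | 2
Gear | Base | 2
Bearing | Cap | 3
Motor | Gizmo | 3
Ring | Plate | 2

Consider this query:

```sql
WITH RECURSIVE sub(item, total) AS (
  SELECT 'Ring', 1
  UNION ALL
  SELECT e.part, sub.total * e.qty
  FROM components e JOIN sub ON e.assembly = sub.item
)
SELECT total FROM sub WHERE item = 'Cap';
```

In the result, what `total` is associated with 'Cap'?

15

Base: (Ring, total=1).
Iteration 1: components of {Ring} -> Arm = 1*2 = 2, Bearing = 1*5 = 5, Plate = 1*2 = 2.
Iteration 2: components of {Arm,Bearing,Plate} -> Cap = 5*3 = 15.
Iteration 3: no further components; recursion stops.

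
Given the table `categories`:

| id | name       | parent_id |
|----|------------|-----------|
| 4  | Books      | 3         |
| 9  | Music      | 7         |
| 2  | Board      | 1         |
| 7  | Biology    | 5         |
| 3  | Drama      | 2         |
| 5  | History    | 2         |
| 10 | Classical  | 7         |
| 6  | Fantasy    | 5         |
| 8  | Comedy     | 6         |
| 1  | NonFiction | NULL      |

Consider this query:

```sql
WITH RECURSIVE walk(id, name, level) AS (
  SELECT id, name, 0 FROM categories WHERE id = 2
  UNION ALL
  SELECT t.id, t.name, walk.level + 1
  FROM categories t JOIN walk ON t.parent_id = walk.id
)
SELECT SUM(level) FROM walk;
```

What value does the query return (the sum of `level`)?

Base: id=2 (Board) at level 0.
Iteration 1: rows with parent_id in {2} -> Drama (id 3, level 1), History (id 5, level 1).
Iteration 2: rows with parent_id in {3,5} -> Books (id 4, level 2), Fantasy (id 6, level 2), Biology (id 7, level 2).
Iteration 3: rows with parent_id in {4,6,7} -> Comedy (id 8, level 3), Music (id 9, level 3), Classical (id 10, level 3).
Iteration 4: no rows with parent_id in {8,9,10}; recursion stops.
SUM(level) = 0 + 1 + 1 + 2 + 2 + 2 + 3 + 3 + 3 = 17.

17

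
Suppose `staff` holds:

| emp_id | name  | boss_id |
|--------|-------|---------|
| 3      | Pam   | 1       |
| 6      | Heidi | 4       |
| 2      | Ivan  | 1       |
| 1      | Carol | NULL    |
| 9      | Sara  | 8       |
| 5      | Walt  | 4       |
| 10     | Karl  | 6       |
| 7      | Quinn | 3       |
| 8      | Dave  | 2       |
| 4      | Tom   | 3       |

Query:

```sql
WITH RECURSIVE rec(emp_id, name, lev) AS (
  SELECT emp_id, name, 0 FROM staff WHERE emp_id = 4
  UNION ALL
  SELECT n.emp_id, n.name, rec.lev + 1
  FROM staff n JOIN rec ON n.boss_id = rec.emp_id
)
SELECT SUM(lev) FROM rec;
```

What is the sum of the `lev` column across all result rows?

4

Base: emp_id=4 (Tom) at lev 0.
Iteration 1: rows with boss_id in {4} -> Walt (id 5, lev 1), Heidi (id 6, lev 1).
Iteration 2: rows with boss_id in {5,6} -> Karl (id 10, lev 2).
Iteration 3: no rows with boss_id in {10}; recursion stops.
SUM(lev) = 0 + 1 + 1 + 2 = 4.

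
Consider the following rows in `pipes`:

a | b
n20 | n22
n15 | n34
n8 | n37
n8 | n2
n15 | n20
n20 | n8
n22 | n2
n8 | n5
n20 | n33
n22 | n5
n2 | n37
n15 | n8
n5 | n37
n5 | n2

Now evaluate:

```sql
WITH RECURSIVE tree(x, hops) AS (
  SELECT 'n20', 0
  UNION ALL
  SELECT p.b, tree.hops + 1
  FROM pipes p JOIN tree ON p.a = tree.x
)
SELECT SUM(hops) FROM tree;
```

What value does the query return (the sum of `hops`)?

Base: (n20, hops=0).
Iteration 1: edges from {n20} -> (n22, hops=1), (n33, hops=1), (n8, hops=1).
Iteration 2: edges from {n22,n33,n8} -> (n2, hops=2) x2, (n37, hops=2), (n5, hops=2) x2. [UNION ALL keeps all 5 new rows, including repeats]
Iteration 3: edges from {n2,n37,n5} -> (n2, hops=3) x2, (n37, hops=3) x4. [UNION ALL keeps all 6 new rows, including repeats]
Iteration 4: edges from {n2,n37} -> (n37, hops=4) x2. [UNION ALL keeps all 2 new rows, including repeats]
Iteration 5: no outgoing edges from {n37}; recursion stops.
SUM(hops) = 0 + 1 + 1 + 1 + 2 + 2 + 2 + 2 + 2 + 3 + 3 + 3 + 3 + 3 + ... (17 terms) = 39.

39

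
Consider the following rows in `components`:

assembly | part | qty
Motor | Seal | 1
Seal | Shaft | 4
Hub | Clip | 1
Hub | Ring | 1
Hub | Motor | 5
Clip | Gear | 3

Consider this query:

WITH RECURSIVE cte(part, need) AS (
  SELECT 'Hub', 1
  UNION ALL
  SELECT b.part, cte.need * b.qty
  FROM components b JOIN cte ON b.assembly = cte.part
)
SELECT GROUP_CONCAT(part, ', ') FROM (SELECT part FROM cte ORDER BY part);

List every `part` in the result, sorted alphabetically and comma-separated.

Clip, Gear, Hub, Motor, Ring, Seal, Shaft

Base: (Hub, need=1).
Iteration 1: components of {Hub} -> Clip = 1*1 = 1, Motor = 1*5 = 5, Ring = 1*1 = 1.
Iteration 2: components of {Clip,Motor,Ring} -> Gear = 1*3 = 3, Seal = 5*1 = 5.
Iteration 3: components of {Gear,Seal} -> Shaft = 5*4 = 20.
Iteration 4: no further components; recursion stops.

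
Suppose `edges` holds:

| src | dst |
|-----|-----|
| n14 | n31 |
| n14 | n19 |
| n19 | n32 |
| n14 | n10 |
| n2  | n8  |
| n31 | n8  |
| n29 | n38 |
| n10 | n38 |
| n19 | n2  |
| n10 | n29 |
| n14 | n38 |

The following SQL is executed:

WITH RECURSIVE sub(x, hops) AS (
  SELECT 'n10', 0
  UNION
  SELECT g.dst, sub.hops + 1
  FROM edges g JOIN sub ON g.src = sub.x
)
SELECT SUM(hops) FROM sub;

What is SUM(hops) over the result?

4

Base: (n10, hops=0).
Iteration 1: edges from {n10} -> (n29, hops=1), (n38, hops=1).
Iteration 2: edges from {n29,n38} -> (n38, hops=2).
Iteration 3: no outgoing edges from {n38}; recursion stops.
SUM(hops) = 0 + 1 + 1 + 2 = 4.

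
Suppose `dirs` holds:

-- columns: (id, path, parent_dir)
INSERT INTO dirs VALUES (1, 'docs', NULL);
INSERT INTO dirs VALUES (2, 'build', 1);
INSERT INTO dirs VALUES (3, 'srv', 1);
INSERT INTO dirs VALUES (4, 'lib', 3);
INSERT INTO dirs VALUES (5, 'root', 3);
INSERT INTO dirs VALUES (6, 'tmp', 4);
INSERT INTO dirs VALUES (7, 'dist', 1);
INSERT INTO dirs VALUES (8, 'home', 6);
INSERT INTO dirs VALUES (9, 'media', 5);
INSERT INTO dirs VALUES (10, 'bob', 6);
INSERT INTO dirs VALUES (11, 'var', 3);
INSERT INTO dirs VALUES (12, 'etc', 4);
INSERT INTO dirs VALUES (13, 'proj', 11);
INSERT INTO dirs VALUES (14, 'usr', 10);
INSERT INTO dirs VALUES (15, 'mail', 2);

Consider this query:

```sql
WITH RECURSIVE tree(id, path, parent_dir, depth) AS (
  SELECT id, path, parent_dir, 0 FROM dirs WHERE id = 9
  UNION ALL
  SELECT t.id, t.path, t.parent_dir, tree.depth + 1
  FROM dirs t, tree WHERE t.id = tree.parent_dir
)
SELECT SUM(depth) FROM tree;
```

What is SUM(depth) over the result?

Base: id=9 (media), parent_dir=5, depth 0.
Iteration 1: join on id=5 -> root (id 5, parent_dir=3, depth 1).
Iteration 2: join on id=3 -> srv (id 3, parent_dir=1, depth 2).
Iteration 3: join on id=1 -> docs (id 1, parent_dir=NULL, depth 3).
Iteration 4: parent_dir is NULL; no match; recursion stops.
SUM(depth) = 0 + 1 + 2 + 3 = 6.

6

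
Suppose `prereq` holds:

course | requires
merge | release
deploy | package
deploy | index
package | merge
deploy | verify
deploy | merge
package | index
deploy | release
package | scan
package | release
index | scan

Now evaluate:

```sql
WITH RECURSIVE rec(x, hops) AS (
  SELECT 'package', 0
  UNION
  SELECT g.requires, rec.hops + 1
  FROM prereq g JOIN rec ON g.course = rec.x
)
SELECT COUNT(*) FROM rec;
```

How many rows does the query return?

Base: (package, hops=0).
Iteration 1: edges from {package} -> (index, hops=1), (merge, hops=1), (release, hops=1), (scan, hops=1).
Iteration 2: edges from {index,merge,release,scan} -> (release, hops=2), (scan, hops=2).
Iteration 3: no outgoing edges from {release,scan}; recursion stops.
Total rows emitted: 7.

7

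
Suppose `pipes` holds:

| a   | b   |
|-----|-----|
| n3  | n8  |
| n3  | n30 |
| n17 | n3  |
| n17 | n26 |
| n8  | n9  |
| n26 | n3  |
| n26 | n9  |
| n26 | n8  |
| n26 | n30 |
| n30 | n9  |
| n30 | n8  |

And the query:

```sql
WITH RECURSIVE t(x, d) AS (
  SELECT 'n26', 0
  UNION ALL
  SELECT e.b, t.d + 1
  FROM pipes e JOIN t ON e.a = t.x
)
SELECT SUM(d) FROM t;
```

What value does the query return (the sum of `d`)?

Base: (n26, d=0).
Iteration 1: edges from {n26} -> (n3, d=1), (n30, d=1), (n8, d=1), (n9, d=1).
Iteration 2: edges from {n3,n30,n8,n9} -> (n30, d=2), (n8, d=2) x2, (n9, d=2) x2. [UNION ALL keeps all 5 new rows, including repeats]
Iteration 3: edges from {n30,n8,n9} -> (n8, d=3), (n9, d=3) x3. [UNION ALL keeps all 4 new rows, including repeats]
Iteration 4: edges from {n8,n9} -> (n9, d=4).
Iteration 5: no outgoing edges from {n9}; recursion stops.
SUM(d) = 0 + 1 + 1 + 1 + 1 + 2 + 2 + 2 + 2 + 2 + 3 + 3 + 3 + 3 + 4 = 30.

30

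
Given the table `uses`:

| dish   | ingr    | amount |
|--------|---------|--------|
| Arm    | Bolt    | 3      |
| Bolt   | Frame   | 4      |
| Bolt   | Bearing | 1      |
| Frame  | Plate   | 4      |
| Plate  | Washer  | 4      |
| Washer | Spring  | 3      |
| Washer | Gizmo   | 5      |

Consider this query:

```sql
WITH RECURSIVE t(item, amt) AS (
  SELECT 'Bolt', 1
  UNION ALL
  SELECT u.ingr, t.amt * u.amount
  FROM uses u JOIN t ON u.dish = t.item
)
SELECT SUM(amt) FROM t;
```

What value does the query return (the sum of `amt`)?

598

Base: (Bolt, amt=1).
Iteration 1: components of {Bolt} -> Bearing = 1*1 = 1, Frame = 1*4 = 4.
Iteration 2: components of {Bearing,Frame} -> Plate = 4*4 = 16.
Iteration 3: components of {Plate} -> Washer = 16*4 = 64.
Iteration 4: components of {Washer} -> Gizmo = 64*5 = 320, Spring = 64*3 = 192.
Iteration 5: no further components; recursion stops.
SUM(amt) = 1 + 4 + 1 + 16 + 64 + 192 + 320 = 598.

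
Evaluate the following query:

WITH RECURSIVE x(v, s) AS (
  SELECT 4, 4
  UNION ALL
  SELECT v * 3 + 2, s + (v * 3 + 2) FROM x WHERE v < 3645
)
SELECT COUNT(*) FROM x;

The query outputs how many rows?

Base: v=4, s=4.
Iteration 1: 4 < 3645 holds -> v = 4 * 3 + 2 = 14, s = 4 + 14 = 18.
Iteration 2: 14 < 3645 holds -> v = 14 * 3 + 2 = 44, s = 18 + 44 = 62.
Iteration 3: 44 < 3645 holds -> v = 44 * 3 + 2 = 134, s = 62 + 134 = 196.
Iteration 4: 134 < 3645 holds -> v = 134 * 3 + 2 = 404, s = 196 + 404 = 600.
Iteration 5: 404 < 3645 holds -> v = 404 * 3 + 2 = 1214, s = 600 + 1214 = 1814.
Iteration 6: 1214 < 3645 holds -> v = 1214 * 3 + 2 = 3644, s = 1814 + 3644 = 5458.
Iteration 7: 3644 < 3645 holds -> v = 3644 * 3 + 2 = 10934, s = 5458 + 10934 = 16392.
Iteration 8: 10934 < 3645 fails; recursion stops.
Total rows emitted: 8.

8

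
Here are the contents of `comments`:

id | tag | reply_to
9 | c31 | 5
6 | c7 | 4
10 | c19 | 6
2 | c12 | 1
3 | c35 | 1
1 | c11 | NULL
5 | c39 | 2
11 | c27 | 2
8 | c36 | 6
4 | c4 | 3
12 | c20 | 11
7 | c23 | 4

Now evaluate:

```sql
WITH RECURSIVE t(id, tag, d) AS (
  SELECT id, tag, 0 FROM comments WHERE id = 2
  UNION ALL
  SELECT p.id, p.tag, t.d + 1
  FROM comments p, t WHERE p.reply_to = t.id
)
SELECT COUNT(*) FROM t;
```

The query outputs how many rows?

Base: id=2 (c12) at d 0.
Iteration 1: rows with reply_to in {2} -> c39 (id 5, d 1), c27 (id 11, d 1).
Iteration 2: rows with reply_to in {5,11} -> c31 (id 9, d 2), c20 (id 12, d 2).
Iteration 3: no rows with reply_to in {9,12}; recursion stops.
Total rows emitted: 5.

5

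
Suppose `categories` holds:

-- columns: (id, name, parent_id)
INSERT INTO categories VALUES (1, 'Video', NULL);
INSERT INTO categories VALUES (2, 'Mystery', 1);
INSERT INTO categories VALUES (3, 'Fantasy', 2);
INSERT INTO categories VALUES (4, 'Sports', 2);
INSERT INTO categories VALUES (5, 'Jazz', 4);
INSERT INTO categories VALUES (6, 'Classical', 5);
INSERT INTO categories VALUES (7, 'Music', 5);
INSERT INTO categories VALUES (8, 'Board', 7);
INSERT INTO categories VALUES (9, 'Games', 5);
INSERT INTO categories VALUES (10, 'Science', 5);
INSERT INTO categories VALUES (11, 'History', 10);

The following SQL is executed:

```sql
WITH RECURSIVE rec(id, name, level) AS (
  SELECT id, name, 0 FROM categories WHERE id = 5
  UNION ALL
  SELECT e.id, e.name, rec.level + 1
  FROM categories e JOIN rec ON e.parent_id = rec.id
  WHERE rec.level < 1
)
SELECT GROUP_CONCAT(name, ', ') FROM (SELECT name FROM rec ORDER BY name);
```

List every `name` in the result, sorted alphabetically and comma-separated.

Base: id=5 (Jazz) at level 0.
Iteration 1: rows with parent_id in {5} -> Classical (id 6, level 1), Music (id 7, level 1), Games (id 9, level 1), Science (id 10, level 1).
Iteration 2: level < 1 fails for all current rows; recursion stops.

Classical, Games, Jazz, Music, Science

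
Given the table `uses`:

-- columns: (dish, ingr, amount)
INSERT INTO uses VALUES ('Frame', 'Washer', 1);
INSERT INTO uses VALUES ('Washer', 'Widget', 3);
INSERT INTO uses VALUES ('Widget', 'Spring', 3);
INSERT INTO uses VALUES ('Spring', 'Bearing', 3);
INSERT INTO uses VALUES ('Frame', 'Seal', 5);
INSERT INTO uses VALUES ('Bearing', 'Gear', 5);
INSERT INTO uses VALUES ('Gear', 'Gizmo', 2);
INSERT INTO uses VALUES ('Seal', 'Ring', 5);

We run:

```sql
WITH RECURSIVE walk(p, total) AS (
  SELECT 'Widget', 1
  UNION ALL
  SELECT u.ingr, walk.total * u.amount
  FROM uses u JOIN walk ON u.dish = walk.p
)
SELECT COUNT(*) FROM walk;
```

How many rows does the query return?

5

Base: (Widget, total=1).
Iteration 1: components of {Widget} -> Spring = 1*3 = 3.
Iteration 2: components of {Spring} -> Bearing = 3*3 = 9.
Iteration 3: components of {Bearing} -> Gear = 9*5 = 45.
Iteration 4: components of {Gear} -> Gizmo = 45*2 = 90.
Iteration 5: no further components; recursion stops.
Total rows emitted: 5.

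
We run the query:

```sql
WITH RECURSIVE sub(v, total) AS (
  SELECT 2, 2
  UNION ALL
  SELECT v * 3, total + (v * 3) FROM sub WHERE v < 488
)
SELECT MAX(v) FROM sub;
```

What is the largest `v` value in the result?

Base: v=2, total=2.
Iteration 1: 2 < 488 holds -> v = 2 * 3 = 6, total = 2 + 6 = 8.
Iteration 2: 6 < 488 holds -> v = 6 * 3 = 18, total = 8 + 18 = 26.
Iteration 3: 18 < 488 holds -> v = 18 * 3 = 54, total = 26 + 54 = 80.
Iteration 4: 54 < 488 holds -> v = 54 * 3 = 162, total = 80 + 162 = 242.
Iteration 5: 162 < 488 holds -> v = 162 * 3 = 486, total = 242 + 486 = 728.
Iteration 6: 486 < 488 holds -> v = 486 * 3 = 1458, total = 728 + 1458 = 2186.
Iteration 7: 1458 < 488 fails; recursion stops.
v values: 2, 6, 18, 54, 162, 486, 1458; the maximum is 1458.

1458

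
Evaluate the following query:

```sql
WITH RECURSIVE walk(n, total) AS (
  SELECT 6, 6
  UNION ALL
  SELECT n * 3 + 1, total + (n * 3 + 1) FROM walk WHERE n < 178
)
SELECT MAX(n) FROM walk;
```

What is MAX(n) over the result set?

Base: n=6, total=6.
Iteration 1: 6 < 178 holds -> n = 6 * 3 + 1 = 19, total = 6 + 19 = 25.
Iteration 2: 19 < 178 holds -> n = 19 * 3 + 1 = 58, total = 25 + 58 = 83.
Iteration 3: 58 < 178 holds -> n = 58 * 3 + 1 = 175, total = 83 + 175 = 258.
Iteration 4: 175 < 178 holds -> n = 175 * 3 + 1 = 526, total = 258 + 526 = 784.
Iteration 5: 526 < 178 fails; recursion stops.
n values: 6, 19, 58, 175, 526; the maximum is 526.

526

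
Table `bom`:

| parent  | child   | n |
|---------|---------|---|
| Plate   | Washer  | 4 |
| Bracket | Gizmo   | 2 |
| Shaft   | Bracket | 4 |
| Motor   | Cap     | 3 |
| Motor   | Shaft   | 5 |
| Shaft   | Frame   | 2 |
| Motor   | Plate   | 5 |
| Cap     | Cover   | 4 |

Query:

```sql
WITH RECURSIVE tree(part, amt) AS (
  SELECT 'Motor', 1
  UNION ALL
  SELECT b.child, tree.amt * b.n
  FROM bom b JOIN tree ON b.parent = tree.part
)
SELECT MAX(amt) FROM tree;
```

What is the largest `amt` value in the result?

Base: (Motor, amt=1).
Iteration 1: components of {Motor} -> Cap = 1*3 = 3, Plate = 1*5 = 5, Shaft = 1*5 = 5.
Iteration 2: components of {Cap,Plate,Shaft} -> Bracket = 5*4 = 20, Cover = 3*4 = 12, Frame = 5*2 = 10, Washer = 5*4 = 20.
Iteration 3: components of {Bracket,Cover,Frame,Washer} -> Gizmo = 20*2 = 40.
Iteration 4: no further components; recursion stops.
amt values: 1, 5, 5, 3, 10, 20, 20, 12, 40; the maximum is 40.

40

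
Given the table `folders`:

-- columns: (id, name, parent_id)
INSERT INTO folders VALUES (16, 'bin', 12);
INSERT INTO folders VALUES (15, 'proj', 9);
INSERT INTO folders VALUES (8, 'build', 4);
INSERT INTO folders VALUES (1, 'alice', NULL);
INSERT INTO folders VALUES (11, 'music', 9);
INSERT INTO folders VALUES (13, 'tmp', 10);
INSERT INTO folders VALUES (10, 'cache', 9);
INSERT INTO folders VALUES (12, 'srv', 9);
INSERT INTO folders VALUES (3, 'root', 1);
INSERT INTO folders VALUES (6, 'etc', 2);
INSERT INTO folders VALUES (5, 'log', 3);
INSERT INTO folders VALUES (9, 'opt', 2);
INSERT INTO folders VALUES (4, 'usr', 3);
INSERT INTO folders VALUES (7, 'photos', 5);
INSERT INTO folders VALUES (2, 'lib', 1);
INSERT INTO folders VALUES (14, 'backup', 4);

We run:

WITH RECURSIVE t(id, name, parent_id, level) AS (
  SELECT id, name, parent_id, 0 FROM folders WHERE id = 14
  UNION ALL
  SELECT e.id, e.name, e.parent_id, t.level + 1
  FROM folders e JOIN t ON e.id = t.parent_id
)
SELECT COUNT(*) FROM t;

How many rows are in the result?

4

Base: id=14 (backup), parent_id=4, level 0.
Iteration 1: join on id=4 -> usr (id 4, parent_id=3, level 1).
Iteration 2: join on id=3 -> root (id 3, parent_id=1, level 2).
Iteration 3: join on id=1 -> alice (id 1, parent_id=NULL, level 3).
Iteration 4: parent_id is NULL; no match; recursion stops.
Total rows emitted: 4.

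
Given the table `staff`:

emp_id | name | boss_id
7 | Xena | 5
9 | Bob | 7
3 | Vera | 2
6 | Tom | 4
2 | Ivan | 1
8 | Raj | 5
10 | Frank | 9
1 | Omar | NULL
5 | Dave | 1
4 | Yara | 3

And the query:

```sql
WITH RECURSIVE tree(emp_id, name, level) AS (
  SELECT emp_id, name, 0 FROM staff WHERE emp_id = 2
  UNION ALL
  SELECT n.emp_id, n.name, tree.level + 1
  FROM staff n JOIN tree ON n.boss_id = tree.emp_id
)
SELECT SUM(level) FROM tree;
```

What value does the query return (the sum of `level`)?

6

Base: emp_id=2 (Ivan) at level 0.
Iteration 1: rows with boss_id in {2} -> Vera (id 3, level 1).
Iteration 2: rows with boss_id in {3} -> Yara (id 4, level 2).
Iteration 3: rows with boss_id in {4} -> Tom (id 6, level 3).
Iteration 4: no rows with boss_id in {6}; recursion stops.
SUM(level) = 0 + 1 + 2 + 3 = 6.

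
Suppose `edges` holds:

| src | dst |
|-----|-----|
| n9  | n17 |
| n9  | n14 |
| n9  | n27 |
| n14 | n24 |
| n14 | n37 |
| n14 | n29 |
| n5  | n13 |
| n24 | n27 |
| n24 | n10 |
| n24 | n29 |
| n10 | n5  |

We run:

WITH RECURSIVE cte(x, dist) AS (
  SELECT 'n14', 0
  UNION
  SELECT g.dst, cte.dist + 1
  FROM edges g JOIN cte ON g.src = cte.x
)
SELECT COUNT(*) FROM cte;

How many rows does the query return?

9

Base: (n14, dist=0).
Iteration 1: edges from {n14} -> (n24, dist=1), (n29, dist=1), (n37, dist=1).
Iteration 2: edges from {n24,n29,n37} -> (n10, dist=2), (n27, dist=2), (n29, dist=2).
Iteration 3: edges from {n10,n27,n29} -> (n5, dist=3).
Iteration 4: edges from {n5} -> (n13, dist=4).
Iteration 5: no outgoing edges from {n13}; recursion stops.
Total rows emitted: 9.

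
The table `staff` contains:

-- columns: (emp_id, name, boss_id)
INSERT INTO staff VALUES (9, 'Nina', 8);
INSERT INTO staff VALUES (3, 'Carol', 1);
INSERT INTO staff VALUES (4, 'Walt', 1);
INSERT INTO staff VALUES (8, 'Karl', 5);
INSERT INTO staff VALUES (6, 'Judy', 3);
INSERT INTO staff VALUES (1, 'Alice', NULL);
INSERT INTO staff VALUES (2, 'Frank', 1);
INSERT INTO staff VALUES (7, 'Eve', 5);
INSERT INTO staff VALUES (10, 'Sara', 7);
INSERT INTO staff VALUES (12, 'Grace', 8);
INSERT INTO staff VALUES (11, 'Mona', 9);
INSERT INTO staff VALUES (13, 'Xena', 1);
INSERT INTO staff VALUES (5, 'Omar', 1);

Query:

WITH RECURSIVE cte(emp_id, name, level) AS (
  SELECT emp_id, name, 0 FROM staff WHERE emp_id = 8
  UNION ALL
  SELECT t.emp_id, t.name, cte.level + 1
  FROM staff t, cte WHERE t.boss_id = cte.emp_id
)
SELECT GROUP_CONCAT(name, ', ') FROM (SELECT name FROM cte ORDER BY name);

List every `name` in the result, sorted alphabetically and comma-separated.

Base: emp_id=8 (Karl) at level 0.
Iteration 1: rows with boss_id in {8} -> Nina (id 9, level 1), Grace (id 12, level 1).
Iteration 2: rows with boss_id in {9,12} -> Mona (id 11, level 2).
Iteration 3: no rows with boss_id in {11}; recursion stops.

Grace, Karl, Mona, Nina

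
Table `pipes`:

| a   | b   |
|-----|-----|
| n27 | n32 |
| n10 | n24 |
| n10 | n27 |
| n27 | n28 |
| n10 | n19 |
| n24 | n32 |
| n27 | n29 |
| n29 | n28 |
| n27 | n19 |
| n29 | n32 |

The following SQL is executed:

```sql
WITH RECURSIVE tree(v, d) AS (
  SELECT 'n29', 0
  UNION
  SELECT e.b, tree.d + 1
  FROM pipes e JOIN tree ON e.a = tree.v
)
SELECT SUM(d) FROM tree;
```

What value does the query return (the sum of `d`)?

Base: (n29, d=0).
Iteration 1: edges from {n29} -> (n28, d=1), (n32, d=1).
Iteration 2: no outgoing edges from {n28,n32}; recursion stops.
SUM(d) = 0 + 1 + 1 = 2.

2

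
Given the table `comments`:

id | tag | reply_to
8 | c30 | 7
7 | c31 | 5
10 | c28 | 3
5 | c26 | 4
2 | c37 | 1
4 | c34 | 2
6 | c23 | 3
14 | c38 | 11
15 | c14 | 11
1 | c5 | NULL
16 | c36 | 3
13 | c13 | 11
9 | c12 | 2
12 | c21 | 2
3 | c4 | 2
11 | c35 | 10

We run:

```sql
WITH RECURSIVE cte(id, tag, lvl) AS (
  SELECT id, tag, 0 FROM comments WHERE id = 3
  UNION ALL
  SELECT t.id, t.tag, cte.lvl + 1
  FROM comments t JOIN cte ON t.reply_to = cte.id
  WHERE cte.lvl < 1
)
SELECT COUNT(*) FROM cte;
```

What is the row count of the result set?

Base: id=3 (c4) at lvl 0.
Iteration 1: rows with reply_to in {3} -> c23 (id 6, lvl 1), c28 (id 10, lvl 1), c36 (id 16, lvl 1).
Iteration 2: lvl < 1 fails for all current rows; recursion stops.
Total rows emitted: 4.

4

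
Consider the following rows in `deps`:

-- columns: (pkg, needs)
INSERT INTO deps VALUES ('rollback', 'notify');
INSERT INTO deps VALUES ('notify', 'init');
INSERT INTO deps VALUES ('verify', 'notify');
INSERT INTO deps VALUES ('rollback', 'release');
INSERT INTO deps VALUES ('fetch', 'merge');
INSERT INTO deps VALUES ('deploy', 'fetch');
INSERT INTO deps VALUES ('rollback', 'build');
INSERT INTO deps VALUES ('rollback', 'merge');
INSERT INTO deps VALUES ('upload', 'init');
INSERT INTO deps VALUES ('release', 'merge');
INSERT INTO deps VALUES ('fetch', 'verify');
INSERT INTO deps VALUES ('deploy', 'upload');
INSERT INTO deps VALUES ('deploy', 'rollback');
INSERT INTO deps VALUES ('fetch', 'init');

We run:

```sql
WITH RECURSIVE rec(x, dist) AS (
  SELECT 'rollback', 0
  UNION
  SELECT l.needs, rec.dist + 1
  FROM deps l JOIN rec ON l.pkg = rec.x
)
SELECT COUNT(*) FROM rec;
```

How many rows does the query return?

7

Base: (rollback, dist=0).
Iteration 1: edges from {rollback} -> (build, dist=1), (merge, dist=1), (notify, dist=1), (release, dist=1).
Iteration 2: edges from {build,merge,notify,release} -> (init, dist=2), (merge, dist=2).
Iteration 3: no outgoing edges from {init,merge}; recursion stops.
Total rows emitted: 7.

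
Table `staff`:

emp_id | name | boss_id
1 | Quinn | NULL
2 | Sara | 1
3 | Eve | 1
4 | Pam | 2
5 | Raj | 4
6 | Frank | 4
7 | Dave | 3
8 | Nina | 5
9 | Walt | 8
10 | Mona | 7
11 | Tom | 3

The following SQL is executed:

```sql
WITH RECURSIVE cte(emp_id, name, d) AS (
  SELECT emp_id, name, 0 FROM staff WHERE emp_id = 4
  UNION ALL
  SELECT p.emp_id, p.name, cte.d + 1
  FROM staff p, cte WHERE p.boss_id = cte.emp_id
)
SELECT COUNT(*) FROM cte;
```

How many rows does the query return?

5

Base: emp_id=4 (Pam) at d 0.
Iteration 1: rows with boss_id in {4} -> Raj (id 5, d 1), Frank (id 6, d 1).
Iteration 2: rows with boss_id in {5,6} -> Nina (id 8, d 2).
Iteration 3: rows with boss_id in {8} -> Walt (id 9, d 3).
Iteration 4: no rows with boss_id in {9}; recursion stops.
Total rows emitted: 5.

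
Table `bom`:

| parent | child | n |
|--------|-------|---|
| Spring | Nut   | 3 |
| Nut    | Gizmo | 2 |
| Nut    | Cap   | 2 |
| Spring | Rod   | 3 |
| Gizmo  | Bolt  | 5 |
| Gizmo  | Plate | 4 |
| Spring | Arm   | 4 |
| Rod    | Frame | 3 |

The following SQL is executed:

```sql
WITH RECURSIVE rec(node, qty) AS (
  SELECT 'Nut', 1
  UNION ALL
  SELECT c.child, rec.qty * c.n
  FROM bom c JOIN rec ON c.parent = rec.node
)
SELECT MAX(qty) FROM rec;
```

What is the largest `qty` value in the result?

Base: (Nut, qty=1).
Iteration 1: components of {Nut} -> Cap = 1*2 = 2, Gizmo = 1*2 = 2.
Iteration 2: components of {Cap,Gizmo} -> Bolt = 2*5 = 10, Plate = 2*4 = 8.
Iteration 3: no further components; recursion stops.
qty values: 1, 2, 2, 10, 8; the maximum is 10.

10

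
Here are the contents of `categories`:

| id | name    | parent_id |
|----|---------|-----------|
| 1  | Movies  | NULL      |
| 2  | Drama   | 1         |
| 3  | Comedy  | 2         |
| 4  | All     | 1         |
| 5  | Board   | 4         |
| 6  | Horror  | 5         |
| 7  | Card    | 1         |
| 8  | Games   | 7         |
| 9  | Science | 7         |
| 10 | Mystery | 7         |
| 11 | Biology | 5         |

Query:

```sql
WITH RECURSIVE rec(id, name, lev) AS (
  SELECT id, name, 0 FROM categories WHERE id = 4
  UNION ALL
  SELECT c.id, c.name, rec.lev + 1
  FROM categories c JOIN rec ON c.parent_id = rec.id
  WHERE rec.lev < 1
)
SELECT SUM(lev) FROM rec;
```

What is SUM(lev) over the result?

Base: id=4 (All) at lev 0.
Iteration 1: rows with parent_id in {4} -> Board (id 5, lev 1).
Iteration 2: lev < 1 fails for all current rows; recursion stops.
SUM(lev) = 0 + 1 = 1.

1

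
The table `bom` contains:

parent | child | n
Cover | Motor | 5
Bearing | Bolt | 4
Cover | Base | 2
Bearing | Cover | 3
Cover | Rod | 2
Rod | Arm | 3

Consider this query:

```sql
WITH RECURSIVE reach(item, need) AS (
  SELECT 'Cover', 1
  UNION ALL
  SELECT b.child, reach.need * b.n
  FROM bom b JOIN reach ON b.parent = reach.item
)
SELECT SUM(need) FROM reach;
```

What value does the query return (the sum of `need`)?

16

Base: (Cover, need=1).
Iteration 1: components of {Cover} -> Base = 1*2 = 2, Motor = 1*5 = 5, Rod = 1*2 = 2.
Iteration 2: components of {Base,Motor,Rod} -> Arm = 2*3 = 6.
Iteration 3: no further components; recursion stops.
SUM(need) = 1 + 5 + 2 + 2 + 6 = 16.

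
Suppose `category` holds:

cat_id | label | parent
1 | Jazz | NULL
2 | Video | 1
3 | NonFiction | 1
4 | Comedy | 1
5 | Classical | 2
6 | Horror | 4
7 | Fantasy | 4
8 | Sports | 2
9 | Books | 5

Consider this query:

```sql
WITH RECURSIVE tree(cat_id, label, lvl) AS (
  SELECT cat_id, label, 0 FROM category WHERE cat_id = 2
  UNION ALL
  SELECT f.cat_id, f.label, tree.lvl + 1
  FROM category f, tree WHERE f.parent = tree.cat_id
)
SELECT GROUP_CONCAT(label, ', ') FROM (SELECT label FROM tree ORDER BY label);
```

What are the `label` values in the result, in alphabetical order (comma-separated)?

Base: cat_id=2 (Video) at lvl 0.
Iteration 1: rows with parent in {2} -> Classical (id 5, lvl 1), Sports (id 8, lvl 1).
Iteration 2: rows with parent in {5,8} -> Books (id 9, lvl 2).
Iteration 3: no rows with parent in {9}; recursion stops.

Books, Classical, Sports, Video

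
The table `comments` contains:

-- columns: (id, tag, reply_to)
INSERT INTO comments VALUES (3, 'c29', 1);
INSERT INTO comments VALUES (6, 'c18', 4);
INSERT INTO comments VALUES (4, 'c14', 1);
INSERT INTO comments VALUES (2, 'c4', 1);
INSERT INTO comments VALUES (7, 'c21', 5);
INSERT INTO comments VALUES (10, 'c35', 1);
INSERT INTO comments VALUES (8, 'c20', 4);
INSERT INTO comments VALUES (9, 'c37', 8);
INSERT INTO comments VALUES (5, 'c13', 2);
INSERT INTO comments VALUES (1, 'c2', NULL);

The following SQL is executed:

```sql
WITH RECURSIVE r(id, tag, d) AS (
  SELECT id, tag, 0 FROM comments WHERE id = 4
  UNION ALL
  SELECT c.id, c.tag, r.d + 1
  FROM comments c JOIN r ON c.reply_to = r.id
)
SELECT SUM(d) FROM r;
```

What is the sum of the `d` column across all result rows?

Base: id=4 (c14) at d 0.
Iteration 1: rows with reply_to in {4} -> c18 (id 6, d 1), c20 (id 8, d 1).
Iteration 2: rows with reply_to in {6,8} -> c37 (id 9, d 2).
Iteration 3: no rows with reply_to in {9}; recursion stops.
SUM(d) = 0 + 1 + 1 + 2 = 4.

4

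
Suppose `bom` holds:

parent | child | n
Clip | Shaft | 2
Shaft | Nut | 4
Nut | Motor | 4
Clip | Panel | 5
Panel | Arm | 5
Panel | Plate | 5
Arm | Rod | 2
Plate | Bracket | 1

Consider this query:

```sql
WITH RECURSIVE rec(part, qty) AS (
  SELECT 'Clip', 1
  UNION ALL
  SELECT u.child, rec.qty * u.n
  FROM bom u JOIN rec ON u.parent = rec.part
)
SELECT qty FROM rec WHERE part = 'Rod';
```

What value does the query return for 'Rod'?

50

Base: (Clip, qty=1).
Iteration 1: components of {Clip} -> Panel = 1*5 = 5, Shaft = 1*2 = 2.
Iteration 2: components of {Panel,Shaft} -> Arm = 5*5 = 25, Nut = 2*4 = 8, Plate = 5*5 = 25.
Iteration 3: components of {Arm,Nut,Plate} -> Bracket = 25*1 = 25, Motor = 8*4 = 32, Rod = 25*2 = 50.
Iteration 4: no further components; recursion stops.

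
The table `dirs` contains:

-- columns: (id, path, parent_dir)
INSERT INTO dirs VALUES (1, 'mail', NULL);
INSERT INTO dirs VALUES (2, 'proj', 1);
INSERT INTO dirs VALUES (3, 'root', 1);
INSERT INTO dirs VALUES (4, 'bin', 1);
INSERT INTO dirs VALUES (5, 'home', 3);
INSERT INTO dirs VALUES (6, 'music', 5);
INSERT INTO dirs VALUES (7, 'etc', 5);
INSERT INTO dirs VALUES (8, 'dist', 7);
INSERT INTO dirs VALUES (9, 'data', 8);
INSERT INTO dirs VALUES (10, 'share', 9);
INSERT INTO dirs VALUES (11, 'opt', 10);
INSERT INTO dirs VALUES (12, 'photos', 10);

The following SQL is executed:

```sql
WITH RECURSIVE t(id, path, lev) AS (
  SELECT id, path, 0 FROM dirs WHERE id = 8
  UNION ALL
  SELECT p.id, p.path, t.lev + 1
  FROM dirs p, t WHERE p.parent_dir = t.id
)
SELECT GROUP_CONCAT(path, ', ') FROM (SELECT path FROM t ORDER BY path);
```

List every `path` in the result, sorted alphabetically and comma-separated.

data, dist, opt, photos, share

Base: id=8 (dist) at lev 0.
Iteration 1: rows with parent_dir in {8} -> data (id 9, lev 1).
Iteration 2: rows with parent_dir in {9} -> share (id 10, lev 2).
Iteration 3: rows with parent_dir in {10} -> opt (id 11, lev 3), photos (id 12, lev 3).
Iteration 4: no rows with parent_dir in {11,12}; recursion stops.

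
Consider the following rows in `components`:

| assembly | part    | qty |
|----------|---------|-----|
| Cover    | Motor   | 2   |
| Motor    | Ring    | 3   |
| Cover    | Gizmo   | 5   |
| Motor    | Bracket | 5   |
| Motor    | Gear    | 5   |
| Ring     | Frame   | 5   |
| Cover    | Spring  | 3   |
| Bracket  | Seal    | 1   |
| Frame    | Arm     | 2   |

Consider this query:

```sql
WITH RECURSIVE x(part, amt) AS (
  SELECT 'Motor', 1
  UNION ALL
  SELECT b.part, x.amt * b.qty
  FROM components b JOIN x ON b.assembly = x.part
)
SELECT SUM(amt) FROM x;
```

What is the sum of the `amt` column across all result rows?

Base: (Motor, amt=1).
Iteration 1: components of {Motor} -> Bracket = 1*5 = 5, Gear = 1*5 = 5, Ring = 1*3 = 3.
Iteration 2: components of {Bracket,Gear,Ring} -> Frame = 3*5 = 15, Seal = 5*1 = 5.
Iteration 3: components of {Frame,Seal} -> Arm = 15*2 = 30.
Iteration 4: no further components; recursion stops.
SUM(amt) = 1 + 3 + 5 + 5 + 15 + 5 + 30 = 64.

64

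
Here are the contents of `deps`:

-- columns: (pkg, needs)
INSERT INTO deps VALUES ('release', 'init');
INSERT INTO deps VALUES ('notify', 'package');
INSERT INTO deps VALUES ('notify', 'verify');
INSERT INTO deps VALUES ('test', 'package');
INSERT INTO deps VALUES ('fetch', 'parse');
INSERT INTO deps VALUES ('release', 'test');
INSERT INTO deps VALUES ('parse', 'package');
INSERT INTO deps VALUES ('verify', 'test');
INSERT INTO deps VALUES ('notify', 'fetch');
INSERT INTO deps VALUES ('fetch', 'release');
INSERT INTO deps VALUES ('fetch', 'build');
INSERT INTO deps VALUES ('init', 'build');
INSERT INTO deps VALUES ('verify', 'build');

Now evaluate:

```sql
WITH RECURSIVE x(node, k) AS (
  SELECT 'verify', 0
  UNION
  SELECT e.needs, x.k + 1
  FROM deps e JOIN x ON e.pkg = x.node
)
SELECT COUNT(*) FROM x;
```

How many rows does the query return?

Base: (verify, k=0).
Iteration 1: edges from {verify} -> (build, k=1), (test, k=1).
Iteration 2: edges from {build,test} -> (package, k=2).
Iteration 3: no outgoing edges from {package}; recursion stops.
Total rows emitted: 4.

4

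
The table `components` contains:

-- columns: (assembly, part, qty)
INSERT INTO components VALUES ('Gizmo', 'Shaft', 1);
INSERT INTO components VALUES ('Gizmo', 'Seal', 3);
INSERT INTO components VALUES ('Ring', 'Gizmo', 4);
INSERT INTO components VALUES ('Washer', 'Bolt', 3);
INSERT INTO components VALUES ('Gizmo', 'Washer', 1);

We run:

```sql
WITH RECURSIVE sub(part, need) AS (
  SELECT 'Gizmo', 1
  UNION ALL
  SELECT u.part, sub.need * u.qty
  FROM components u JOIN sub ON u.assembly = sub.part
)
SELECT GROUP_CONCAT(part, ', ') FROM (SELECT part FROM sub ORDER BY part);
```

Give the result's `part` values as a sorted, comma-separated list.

Base: (Gizmo, need=1).
Iteration 1: components of {Gizmo} -> Seal = 1*3 = 3, Shaft = 1*1 = 1, Washer = 1*1 = 1.
Iteration 2: components of {Seal,Shaft,Washer} -> Bolt = 1*3 = 3.
Iteration 3: no further components; recursion stops.

Bolt, Gizmo, Seal, Shaft, Washer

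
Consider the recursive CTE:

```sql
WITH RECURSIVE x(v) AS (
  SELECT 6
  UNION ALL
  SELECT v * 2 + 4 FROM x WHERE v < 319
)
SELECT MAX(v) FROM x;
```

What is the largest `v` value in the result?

Base: v=6.
Iteration 1: 6 < 319 holds -> v = 6 * 2 + 4 = 16.
Iteration 2: 16 < 319 holds -> v = 16 * 2 + 4 = 36.
Iteration 3: 36 < 319 holds -> v = 36 * 2 + 4 = 76.
Iteration 4: 76 < 319 holds -> v = 76 * 2 + 4 = 156.
Iteration 5: 156 < 319 holds -> v = 156 * 2 + 4 = 316.
Iteration 6: 316 < 319 holds -> v = 316 * 2 + 4 = 636.
Iteration 7: 636 < 319 fails; recursion stops.
v values: 6, 16, 36, 76, 156, 316, 636; the maximum is 636.

636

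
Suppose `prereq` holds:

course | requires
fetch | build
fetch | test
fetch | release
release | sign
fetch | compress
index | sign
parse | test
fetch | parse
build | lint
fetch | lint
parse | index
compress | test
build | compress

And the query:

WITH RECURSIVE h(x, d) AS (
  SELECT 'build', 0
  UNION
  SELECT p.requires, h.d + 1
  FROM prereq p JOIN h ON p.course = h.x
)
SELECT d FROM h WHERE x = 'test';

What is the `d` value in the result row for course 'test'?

2

Base: (build, d=0).
Iteration 1: edges from {build} -> (compress, d=1), (lint, d=1).
Iteration 2: edges from {compress,lint} -> (test, d=2).
Iteration 3: no outgoing edges from {test}; recursion stops.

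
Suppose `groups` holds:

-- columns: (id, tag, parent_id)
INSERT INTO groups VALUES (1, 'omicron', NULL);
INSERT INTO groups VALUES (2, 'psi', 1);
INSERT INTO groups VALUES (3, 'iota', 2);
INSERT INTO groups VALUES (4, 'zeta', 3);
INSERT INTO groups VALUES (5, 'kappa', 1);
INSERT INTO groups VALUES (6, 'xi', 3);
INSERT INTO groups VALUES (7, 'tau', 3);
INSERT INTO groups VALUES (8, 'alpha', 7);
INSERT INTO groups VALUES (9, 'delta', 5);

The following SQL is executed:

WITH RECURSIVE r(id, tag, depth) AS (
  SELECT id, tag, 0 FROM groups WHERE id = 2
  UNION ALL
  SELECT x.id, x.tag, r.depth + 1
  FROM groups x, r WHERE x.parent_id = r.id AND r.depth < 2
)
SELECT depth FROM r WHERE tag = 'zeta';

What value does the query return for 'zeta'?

2

Base: id=2 (psi) at depth 0.
Iteration 1: rows with parent_id in {2} -> iota (id 3, depth 1).
Iteration 2: rows with parent_id in {3} -> zeta (id 4, depth 2), xi (id 6, depth 2), tau (id 7, depth 2).
Iteration 3: depth < 2 fails for all current rows; recursion stops.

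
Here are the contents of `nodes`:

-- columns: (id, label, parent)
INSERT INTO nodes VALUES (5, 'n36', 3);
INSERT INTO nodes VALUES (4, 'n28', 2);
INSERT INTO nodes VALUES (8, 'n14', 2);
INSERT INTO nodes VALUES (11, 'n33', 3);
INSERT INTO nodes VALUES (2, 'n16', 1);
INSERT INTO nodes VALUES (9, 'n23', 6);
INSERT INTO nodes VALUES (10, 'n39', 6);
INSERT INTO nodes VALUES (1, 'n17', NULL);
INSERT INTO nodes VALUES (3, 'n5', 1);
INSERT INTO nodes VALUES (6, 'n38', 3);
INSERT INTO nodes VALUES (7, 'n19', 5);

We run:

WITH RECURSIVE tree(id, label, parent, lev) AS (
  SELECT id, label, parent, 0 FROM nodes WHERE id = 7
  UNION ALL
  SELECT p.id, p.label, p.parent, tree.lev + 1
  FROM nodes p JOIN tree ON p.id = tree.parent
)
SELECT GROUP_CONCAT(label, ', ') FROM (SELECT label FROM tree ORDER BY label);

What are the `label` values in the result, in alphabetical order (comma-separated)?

n17, n19, n36, n5

Base: id=7 (n19), parent=5, lev 0.
Iteration 1: join on id=5 -> n36 (id 5, parent=3, lev 1).
Iteration 2: join on id=3 -> n5 (id 3, parent=1, lev 2).
Iteration 3: join on id=1 -> n17 (id 1, parent=NULL, lev 3).
Iteration 4: parent is NULL; no match; recursion stops.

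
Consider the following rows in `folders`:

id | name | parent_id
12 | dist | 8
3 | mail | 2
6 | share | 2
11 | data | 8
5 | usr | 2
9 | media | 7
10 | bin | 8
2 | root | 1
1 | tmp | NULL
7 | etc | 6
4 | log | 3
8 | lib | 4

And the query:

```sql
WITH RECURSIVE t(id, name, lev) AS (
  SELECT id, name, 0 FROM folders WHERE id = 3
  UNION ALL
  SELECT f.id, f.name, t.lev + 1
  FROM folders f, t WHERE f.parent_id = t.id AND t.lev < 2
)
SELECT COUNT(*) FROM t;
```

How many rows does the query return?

3

Base: id=3 (mail) at lev 0.
Iteration 1: rows with parent_id in {3} -> log (id 4, lev 1).
Iteration 2: rows with parent_id in {4} -> lib (id 8, lev 2).
Iteration 3: lev < 2 fails for all current rows; recursion stops.
Total rows emitted: 3.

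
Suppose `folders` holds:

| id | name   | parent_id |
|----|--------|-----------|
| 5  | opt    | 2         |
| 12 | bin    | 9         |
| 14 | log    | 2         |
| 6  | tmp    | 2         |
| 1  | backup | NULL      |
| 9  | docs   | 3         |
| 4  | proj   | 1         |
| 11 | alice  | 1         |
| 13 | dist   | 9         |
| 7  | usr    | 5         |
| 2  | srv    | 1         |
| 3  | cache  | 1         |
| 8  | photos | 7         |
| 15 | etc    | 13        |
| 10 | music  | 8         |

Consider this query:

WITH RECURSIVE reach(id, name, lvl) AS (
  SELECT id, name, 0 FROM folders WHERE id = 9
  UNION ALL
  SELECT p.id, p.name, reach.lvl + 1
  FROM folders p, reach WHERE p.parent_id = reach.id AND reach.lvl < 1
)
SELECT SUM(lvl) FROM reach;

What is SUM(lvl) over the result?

2

Base: id=9 (docs) at lvl 0.
Iteration 1: rows with parent_id in {9} -> bin (id 12, lvl 1), dist (id 13, lvl 1).
Iteration 2: lvl < 1 fails for all current rows; recursion stops.
SUM(lvl) = 0 + 1 + 1 = 2.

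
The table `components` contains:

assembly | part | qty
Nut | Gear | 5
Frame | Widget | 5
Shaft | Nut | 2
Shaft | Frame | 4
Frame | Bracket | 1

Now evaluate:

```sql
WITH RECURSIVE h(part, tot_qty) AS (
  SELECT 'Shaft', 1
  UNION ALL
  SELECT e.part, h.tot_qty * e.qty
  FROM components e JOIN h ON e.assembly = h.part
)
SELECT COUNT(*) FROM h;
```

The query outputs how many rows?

6

Base: (Shaft, tot_qty=1).
Iteration 1: components of {Shaft} -> Frame = 1*4 = 4, Nut = 1*2 = 2.
Iteration 2: components of {Frame,Nut} -> Bracket = 4*1 = 4, Gear = 2*5 = 10, Widget = 4*5 = 20.
Iteration 3: no further components; recursion stops.
Total rows emitted: 6.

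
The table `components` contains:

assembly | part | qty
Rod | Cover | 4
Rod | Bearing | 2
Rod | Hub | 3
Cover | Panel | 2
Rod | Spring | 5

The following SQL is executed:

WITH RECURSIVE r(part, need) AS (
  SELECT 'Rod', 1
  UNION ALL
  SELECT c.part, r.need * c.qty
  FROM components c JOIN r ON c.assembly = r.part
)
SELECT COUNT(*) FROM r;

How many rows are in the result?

Base: (Rod, need=1).
Iteration 1: components of {Rod} -> Bearing = 1*2 = 2, Cover = 1*4 = 4, Hub = 1*3 = 3, Spring = 1*5 = 5.
Iteration 2: components of {Bearing,Cover,Hub,Spring} -> Panel = 4*2 = 8.
Iteration 3: no further components; recursion stops.
Total rows emitted: 6.

6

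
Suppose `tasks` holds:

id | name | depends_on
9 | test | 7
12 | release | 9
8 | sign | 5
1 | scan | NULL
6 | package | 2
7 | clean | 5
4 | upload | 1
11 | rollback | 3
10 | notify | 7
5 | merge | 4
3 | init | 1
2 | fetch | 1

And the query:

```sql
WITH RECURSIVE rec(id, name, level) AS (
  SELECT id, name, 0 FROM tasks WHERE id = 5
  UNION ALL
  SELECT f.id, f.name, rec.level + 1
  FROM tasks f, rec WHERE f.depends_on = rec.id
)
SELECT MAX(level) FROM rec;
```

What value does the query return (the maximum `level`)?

3

Base: id=5 (merge) at level 0.
Iteration 1: rows with depends_on in {5} -> clean (id 7, level 1), sign (id 8, level 1).
Iteration 2: rows with depends_on in {7,8} -> test (id 9, level 2), notify (id 10, level 2).
Iteration 3: rows with depends_on in {9,10} -> release (id 12, level 3).
Iteration 4: no rows with depends_on in {12}; recursion stops.
level values: 0, 1, 1, 2, 2, 3; the maximum is 3.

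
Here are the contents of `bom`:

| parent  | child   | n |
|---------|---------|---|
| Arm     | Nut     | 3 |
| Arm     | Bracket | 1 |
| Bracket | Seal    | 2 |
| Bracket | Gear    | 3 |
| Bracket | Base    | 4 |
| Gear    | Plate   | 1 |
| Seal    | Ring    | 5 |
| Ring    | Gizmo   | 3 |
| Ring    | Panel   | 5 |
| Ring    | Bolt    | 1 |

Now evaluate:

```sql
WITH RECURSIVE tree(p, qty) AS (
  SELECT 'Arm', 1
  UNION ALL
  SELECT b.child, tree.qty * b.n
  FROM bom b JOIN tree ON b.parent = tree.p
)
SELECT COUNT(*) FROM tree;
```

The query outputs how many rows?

Base: (Arm, qty=1).
Iteration 1: components of {Arm} -> Bracket = 1*1 = 1, Nut = 1*3 = 3.
Iteration 2: components of {Bracket,Nut} -> Base = 1*4 = 4, Gear = 1*3 = 3, Seal = 1*2 = 2.
Iteration 3: components of {Base,Gear,Seal} -> Plate = 3*1 = 3, Ring = 2*5 = 10.
Iteration 4: components of {Plate,Ring} -> Bolt = 10*1 = 10, Gizmo = 10*3 = 30, Panel = 10*5 = 50.
Iteration 5: no further components; recursion stops.
Total rows emitted: 11.

11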